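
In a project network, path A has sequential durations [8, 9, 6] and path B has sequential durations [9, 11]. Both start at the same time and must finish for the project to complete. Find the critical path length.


Path A total = 8 + 9 + 6 = 23
Path B total = 9 + 11 = 20
Critical path = longest path = max(23, 20) = 23

23


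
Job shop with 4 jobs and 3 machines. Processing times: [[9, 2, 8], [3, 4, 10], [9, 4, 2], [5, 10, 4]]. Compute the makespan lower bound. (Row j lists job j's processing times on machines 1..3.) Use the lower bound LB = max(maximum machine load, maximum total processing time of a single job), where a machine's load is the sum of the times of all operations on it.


Machine loads:
  Machine 1: 9 + 3 + 9 + 5 = 26
  Machine 2: 2 + 4 + 4 + 10 = 20
  Machine 3: 8 + 10 + 2 + 4 = 24
Max machine load = 26
Job totals:
  Job 1: 19
  Job 2: 17
  Job 3: 15
  Job 4: 19
Max job total = 19
Lower bound = max(26, 19) = 26

26


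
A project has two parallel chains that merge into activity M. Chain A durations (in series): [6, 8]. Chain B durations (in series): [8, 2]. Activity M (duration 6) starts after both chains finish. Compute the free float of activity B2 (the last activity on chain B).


ES(B2) = sum of predecessors on chain B = 8
EF(B2) = ES + duration = 8 + 2 = 10
Successor of B2 is M. ES(M) = max(sum(A), sum(B)) = max(14, 10) = 14
Free float = ES(successor) - EF(current) = 14 - 10 = 4

4


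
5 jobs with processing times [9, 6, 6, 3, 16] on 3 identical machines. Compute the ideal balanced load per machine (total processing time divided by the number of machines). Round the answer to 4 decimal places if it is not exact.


Total processing time = 9 + 6 + 6 + 3 + 16 = 40
Number of machines = 3
Ideal balanced load = 40 / 3 = 13.3333

13.3333


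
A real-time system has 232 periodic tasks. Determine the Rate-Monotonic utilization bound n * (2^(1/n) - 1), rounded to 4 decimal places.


Compute 2^(1/232) = 1.0029921710
Subtract 1: 1.0029921710 - 1 = 0.0029921710
Multiply by n: 232 * 0.0029921710 = 0.6941836720
Round to 4 dp: 0.6942

0.6942


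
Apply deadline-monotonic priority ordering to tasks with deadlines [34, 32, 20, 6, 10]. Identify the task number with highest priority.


Sort tasks by relative deadline (ascending):
  Task 4: deadline = 6
  Task 5: deadline = 10
  Task 3: deadline = 20
  Task 2: deadline = 32
  Task 1: deadline = 34
Priority order (highest first): [4, 5, 3, 2, 1]
Highest priority task = 4

4


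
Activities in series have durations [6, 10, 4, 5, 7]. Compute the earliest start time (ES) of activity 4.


Activity 4 starts after activities 1 through 3 complete.
Predecessor durations: [6, 10, 4]
ES = 6 + 10 + 4 = 20

20


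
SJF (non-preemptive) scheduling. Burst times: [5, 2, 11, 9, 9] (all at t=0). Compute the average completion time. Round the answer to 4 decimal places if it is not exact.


SJF order (ascending): [2, 5, 9, 9, 11]
Completion times:
  Job 1: burst=2, C=2
  Job 2: burst=5, C=7
  Job 3: burst=9, C=16
  Job 4: burst=9, C=25
  Job 5: burst=11, C=36
Average completion = 86/5 = 17.2

17.2


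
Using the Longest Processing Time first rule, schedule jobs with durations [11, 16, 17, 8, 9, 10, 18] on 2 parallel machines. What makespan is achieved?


Sort jobs in decreasing order (LPT): [18, 17, 16, 11, 10, 9, 8]
Assign each job to the least loaded machine:
  Machine 1: jobs [18, 11, 10, 8], load = 47
  Machine 2: jobs [17, 16, 9], load = 42
Makespan = max load = 47

47


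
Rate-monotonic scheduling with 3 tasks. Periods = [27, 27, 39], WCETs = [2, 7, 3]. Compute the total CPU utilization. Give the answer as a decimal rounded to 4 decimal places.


Compute individual utilizations (exact fractions):
  Task 1: C/T = 2/27 (approx. 0.0741)
  Task 2: C/T = 7/27 (approx. 0.2593)
  Task 3: C/T = 3/39 = 1/13 (approx. 0.0769)
Total utilization U = 2/27 + 7/27 + 1/13 = 16/39
Rounded to 4 decimal places: U = 0.4103
RM (Liu & Layland) bound for 3 tasks = 0.779763; compare with U = 16/39 (approx. 0.410256)
U <= bound, so schedulable by RM sufficient condition.

0.4103


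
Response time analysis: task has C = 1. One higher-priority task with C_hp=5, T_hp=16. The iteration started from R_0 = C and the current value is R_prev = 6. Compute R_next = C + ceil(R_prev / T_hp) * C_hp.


R_next = C + ceil(R_prev / T_hp) * C_hp
ceil(6 / 16) = ceil(0.375) = 1
Interference = 1 * 5 = 5
R_next = 1 + 5 = 6
R_next = R_prev, so the iteration has converged (response time = 6).

6


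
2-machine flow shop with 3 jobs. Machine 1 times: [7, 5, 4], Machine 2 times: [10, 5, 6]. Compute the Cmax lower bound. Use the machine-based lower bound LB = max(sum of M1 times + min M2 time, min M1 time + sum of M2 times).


LB1 = sum(M1 times) + min(M2 times) = 16 + 5 = 21
LB2 = min(M1 times) + sum(M2 times) = 4 + 21 = 25
Lower bound = max(LB1, LB2) = max(21, 25) = 25

25


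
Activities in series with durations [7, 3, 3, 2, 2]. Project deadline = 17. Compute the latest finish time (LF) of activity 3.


LF(activity 3) = deadline - sum of successor durations
Successors: activities 4 through 5 with durations [2, 2]
Sum of successor durations = 4
LF = 17 - 4 = 13

13


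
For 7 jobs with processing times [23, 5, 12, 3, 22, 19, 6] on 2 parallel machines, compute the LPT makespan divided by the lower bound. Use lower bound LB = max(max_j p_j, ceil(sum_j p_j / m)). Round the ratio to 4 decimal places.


LPT order: [23, 22, 19, 12, 6, 5, 3]
Machine loads after assignment: [46, 44]
LPT makespan = 46
Lower bound = max(max_job, ceil(total/2)) = max(23, 45) = 45
Ratio = 46 / 45 = 1.0222

1.0222


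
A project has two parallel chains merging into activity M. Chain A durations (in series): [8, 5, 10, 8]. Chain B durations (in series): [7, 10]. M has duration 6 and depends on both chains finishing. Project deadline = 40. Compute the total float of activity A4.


Forward pass: ES(A4) = sum of predecessors on chain A = 23
EF = ES + duration = 23 + 8 = 31
Backward pass: LF(M) = deadline = 40; LS(M) = 40 - 6 = 34
LF(A4) = LS(M) - sum(successors on chain A) = 34 - 0 = 34
LS = LF - duration = 34 - 8 = 26
Total float = LS - ES = 26 - 23 = 3

3


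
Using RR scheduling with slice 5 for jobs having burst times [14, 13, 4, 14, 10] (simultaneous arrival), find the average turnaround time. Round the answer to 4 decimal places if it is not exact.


Time quantum = 5
Execution trace:
  J1 runs 5 units, time = 5
  J2 runs 5 units, time = 10
  J3 runs 4 units, time = 14
  J4 runs 5 units, time = 19
  J5 runs 5 units, time = 24
  J1 runs 5 units, time = 29
  J2 runs 5 units, time = 34
  J4 runs 5 units, time = 39
  J5 runs 5 units, time = 44
  J1 runs 4 units, time = 48
  J2 runs 3 units, time = 51
  J4 runs 4 units, time = 55
Finish times: [48, 51, 14, 55, 44]
Average turnaround = 212/5 = 42.4

42.4


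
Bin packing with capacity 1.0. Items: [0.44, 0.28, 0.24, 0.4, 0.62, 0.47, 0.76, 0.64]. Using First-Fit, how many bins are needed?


Place items sequentially using First-Fit:
  Item 0.44 -> new Bin 1
  Item 0.28 -> Bin 1 (now 0.72)
  Item 0.24 -> Bin 1 (now 0.96)
  Item 0.4 -> new Bin 2
  Item 0.62 -> new Bin 3
  Item 0.47 -> Bin 2 (now 0.87)
  Item 0.76 -> new Bin 4
  Item 0.64 -> new Bin 5
Total bins used = 5

5


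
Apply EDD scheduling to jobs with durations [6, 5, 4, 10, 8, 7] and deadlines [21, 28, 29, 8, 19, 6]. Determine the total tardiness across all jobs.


Sort by due date (EDD order): [(7, 6), (10, 8), (8, 19), (6, 21), (5, 28), (4, 29)]
Compute completion times and tardiness:
  Job 1: p=7, d=6, C=7, tardiness=max(0,7-6)=1
  Job 2: p=10, d=8, C=17, tardiness=max(0,17-8)=9
  Job 3: p=8, d=19, C=25, tardiness=max(0,25-19)=6
  Job 4: p=6, d=21, C=31, tardiness=max(0,31-21)=10
  Job 5: p=5, d=28, C=36, tardiness=max(0,36-28)=8
  Job 6: p=4, d=29, C=40, tardiness=max(0,40-29)=11
Total tardiness = 45

45


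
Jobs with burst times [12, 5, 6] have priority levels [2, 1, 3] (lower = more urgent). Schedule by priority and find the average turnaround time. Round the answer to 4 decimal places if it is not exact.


Sort by priority (ascending = highest first):
Order: [(1, 5), (2, 12), (3, 6)]
Completion times:
  Priority 1, burst=5, C=5
  Priority 2, burst=12, C=17
  Priority 3, burst=6, C=23
Average turnaround = 45/3 = 15.0

15.0


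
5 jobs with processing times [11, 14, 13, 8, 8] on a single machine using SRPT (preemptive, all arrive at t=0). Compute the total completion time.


Since all jobs arrive at t=0, SRPT equals SPT ordering.
SPT order: [8, 8, 11, 13, 14]
Completion times:
  Job 1: p=8, C=8
  Job 2: p=8, C=16
  Job 3: p=11, C=27
  Job 4: p=13, C=40
  Job 5: p=14, C=54
Total completion time = 8 + 16 + 27 + 40 + 54 = 145

145


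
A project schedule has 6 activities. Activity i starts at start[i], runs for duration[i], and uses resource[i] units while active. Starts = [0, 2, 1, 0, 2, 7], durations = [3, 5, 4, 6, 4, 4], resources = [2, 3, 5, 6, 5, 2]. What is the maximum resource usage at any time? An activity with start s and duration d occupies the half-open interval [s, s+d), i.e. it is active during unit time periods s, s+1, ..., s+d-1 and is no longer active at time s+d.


Each activity i is active on [start_i, start_i + duration_i).
Compute total resource usage per time slot:
  t=0: active resources = [2, 6], total = 8
  t=1: active resources = [2, 5, 6], total = 13
  t=2: active resources = [2, 3, 5, 6, 5], total = 21
  t=3: active resources = [3, 5, 6, 5], total = 19
  t=4: active resources = [3, 5, 6, 5], total = 19
  t=5: active resources = [3, 6, 5], total = 14
  t=6: active resources = [3], total = 3
  t=7: active resources = [2], total = 2
  t=8: active resources = [2], total = 2
  t=9: active resources = [2], total = 2
  t=10: active resources = [2], total = 2
Peak resource demand = 21

21


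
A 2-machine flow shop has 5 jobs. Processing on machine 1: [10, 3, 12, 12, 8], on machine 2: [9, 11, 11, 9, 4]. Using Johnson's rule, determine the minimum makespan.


Apply Johnson's rule:
  Group 1 (a <= b): [(2, 3, 11)]
  Group 2 (a > b): [(3, 12, 11), (1, 10, 9), (4, 12, 9), (5, 8, 4)]
Optimal job order: [2, 3, 1, 4, 5]
Schedule:
  Job 2: M1 done at 3, M2 done at 14
  Job 3: M1 done at 15, M2 done at 26
  Job 1: M1 done at 25, M2 done at 35
  Job 4: M1 done at 37, M2 done at 46
  Job 5: M1 done at 45, M2 done at 50
Makespan = 50

50


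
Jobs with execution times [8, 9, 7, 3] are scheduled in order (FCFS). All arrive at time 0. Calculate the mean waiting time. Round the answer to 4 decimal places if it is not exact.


FCFS order (as given): [8, 9, 7, 3]
Waiting times:
  Job 1: wait = 0
  Job 2: wait = 8
  Job 3: wait = 17
  Job 4: wait = 24
Sum of waiting times = 49
Average waiting time = 49/4 = 12.25

12.25


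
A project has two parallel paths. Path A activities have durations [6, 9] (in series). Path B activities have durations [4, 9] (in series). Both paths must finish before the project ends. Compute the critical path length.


Path A total = 6 + 9 = 15
Path B total = 4 + 9 = 13
Critical path = longest path = max(15, 13) = 15

15


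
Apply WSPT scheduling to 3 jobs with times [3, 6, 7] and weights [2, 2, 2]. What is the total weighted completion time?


Compute p/w ratios and sort ascending (WSPT): [(3, 2), (6, 2), (7, 2)]
Compute weighted completion times:
  Job (p=3,w=2): C=3, w*C=2*3=6
  Job (p=6,w=2): C=9, w*C=2*9=18
  Job (p=7,w=2): C=16, w*C=2*16=32
Total weighted completion time = 56

56


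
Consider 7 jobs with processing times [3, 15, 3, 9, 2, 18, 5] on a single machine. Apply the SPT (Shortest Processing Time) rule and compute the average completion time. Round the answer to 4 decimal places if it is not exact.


Sort jobs by processing time (SPT order): [2, 3, 3, 5, 9, 15, 18]
Compute completion times sequentially:
  Job 1: processing = 2, completes at 2
  Job 2: processing = 3, completes at 5
  Job 3: processing = 3, completes at 8
  Job 4: processing = 5, completes at 13
  Job 5: processing = 9, completes at 22
  Job 6: processing = 15, completes at 37
  Job 7: processing = 18, completes at 55
Sum of completion times = 142
Average completion time = 142/7 = 20.2857

20.2857


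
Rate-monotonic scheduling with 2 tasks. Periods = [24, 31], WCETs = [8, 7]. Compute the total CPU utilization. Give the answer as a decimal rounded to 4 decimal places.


Compute individual utilizations (exact fractions):
  Task 1: C/T = 8/24 = 1/3 (approx. 0.3333)
  Task 2: C/T = 7/31 (approx. 0.2258)
Total utilization U = 1/3 + 7/31 = 52/93
Rounded to 4 decimal places: U = 0.5591
RM (Liu & Layland) bound for 2 tasks = 0.828427; compare with U = 52/93 (approx. 0.559140)
U <= bound, so schedulable by RM sufficient condition.

0.5591


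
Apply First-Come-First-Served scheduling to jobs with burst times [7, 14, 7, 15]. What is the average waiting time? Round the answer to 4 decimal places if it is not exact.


FCFS order (as given): [7, 14, 7, 15]
Waiting times:
  Job 1: wait = 0
  Job 2: wait = 7
  Job 3: wait = 21
  Job 4: wait = 28
Sum of waiting times = 56
Average waiting time = 56/4 = 14.0

14.0


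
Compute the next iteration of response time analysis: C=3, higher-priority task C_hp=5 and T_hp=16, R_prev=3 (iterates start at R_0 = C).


R_next = C + ceil(R_prev / T_hp) * C_hp
ceil(3 / 16) = ceil(0.1875) = 1
Interference = 1 * 5 = 5
R_next = 3 + 5 = 8

8


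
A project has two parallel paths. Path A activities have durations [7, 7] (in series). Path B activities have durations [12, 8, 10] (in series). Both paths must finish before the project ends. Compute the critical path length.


Path A total = 7 + 7 = 14
Path B total = 12 + 8 + 10 = 30
Critical path = longest path = max(14, 30) = 30

30


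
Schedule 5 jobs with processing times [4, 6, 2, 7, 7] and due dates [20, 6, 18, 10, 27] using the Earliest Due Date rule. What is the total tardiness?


Sort by due date (EDD order): [(6, 6), (7, 10), (2, 18), (4, 20), (7, 27)]
Compute completion times and tardiness:
  Job 1: p=6, d=6, C=6, tardiness=max(0,6-6)=0
  Job 2: p=7, d=10, C=13, tardiness=max(0,13-10)=3
  Job 3: p=2, d=18, C=15, tardiness=max(0,15-18)=0
  Job 4: p=4, d=20, C=19, tardiness=max(0,19-20)=0
  Job 5: p=7, d=27, C=26, tardiness=max(0,26-27)=0
Total tardiness = 3

3


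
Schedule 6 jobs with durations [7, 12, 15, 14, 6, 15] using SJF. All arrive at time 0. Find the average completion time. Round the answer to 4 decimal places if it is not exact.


SJF order (ascending): [6, 7, 12, 14, 15, 15]
Completion times:
  Job 1: burst=6, C=6
  Job 2: burst=7, C=13
  Job 3: burst=12, C=25
  Job 4: burst=14, C=39
  Job 5: burst=15, C=54
  Job 6: burst=15, C=69
Average completion = 206/6 = 34.3333

34.3333


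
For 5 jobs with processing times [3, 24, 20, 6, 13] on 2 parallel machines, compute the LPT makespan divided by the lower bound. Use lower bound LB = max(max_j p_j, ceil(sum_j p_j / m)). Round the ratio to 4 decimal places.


LPT order: [24, 20, 13, 6, 3]
Machine loads after assignment: [33, 33]
LPT makespan = 33
Lower bound = max(max_job, ceil(total/2)) = max(24, 33) = 33
Ratio = 33 / 33 = 1.0

1.0


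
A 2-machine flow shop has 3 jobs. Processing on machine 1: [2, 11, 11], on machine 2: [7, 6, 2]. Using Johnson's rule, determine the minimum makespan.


Apply Johnson's rule:
  Group 1 (a <= b): [(1, 2, 7)]
  Group 2 (a > b): [(2, 11, 6), (3, 11, 2)]
Optimal job order: [1, 2, 3]
Schedule:
  Job 1: M1 done at 2, M2 done at 9
  Job 2: M1 done at 13, M2 done at 19
  Job 3: M1 done at 24, M2 done at 26
Makespan = 26

26


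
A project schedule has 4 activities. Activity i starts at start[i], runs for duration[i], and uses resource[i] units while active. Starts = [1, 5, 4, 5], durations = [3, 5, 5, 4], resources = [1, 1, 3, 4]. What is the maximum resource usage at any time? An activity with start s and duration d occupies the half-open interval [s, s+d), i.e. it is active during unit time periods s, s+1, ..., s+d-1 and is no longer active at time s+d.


Each activity i is active on [start_i, start_i + duration_i).
Compute total resource usage per time slot:
  t=0: active resources = [], total = 0
  t=1: active resources = [1], total = 1
  t=2: active resources = [1], total = 1
  t=3: active resources = [1], total = 1
  t=4: active resources = [3], total = 3
  t=5: active resources = [1, 3, 4], total = 8
  t=6: active resources = [1, 3, 4], total = 8
  t=7: active resources = [1, 3, 4], total = 8
  t=8: active resources = [1, 3, 4], total = 8
  t=9: active resources = [1], total = 1
Peak resource demand = 8

8


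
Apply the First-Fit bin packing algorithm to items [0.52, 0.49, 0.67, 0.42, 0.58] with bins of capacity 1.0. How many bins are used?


Place items sequentially using First-Fit:
  Item 0.52 -> new Bin 1
  Item 0.49 -> new Bin 2
  Item 0.67 -> new Bin 3
  Item 0.42 -> Bin 1 (now 0.94)
  Item 0.58 -> new Bin 4
Total bins used = 4

4


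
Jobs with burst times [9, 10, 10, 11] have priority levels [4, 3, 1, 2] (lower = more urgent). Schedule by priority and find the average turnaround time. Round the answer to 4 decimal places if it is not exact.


Sort by priority (ascending = highest first):
Order: [(1, 10), (2, 11), (3, 10), (4, 9)]
Completion times:
  Priority 1, burst=10, C=10
  Priority 2, burst=11, C=21
  Priority 3, burst=10, C=31
  Priority 4, burst=9, C=40
Average turnaround = 102/4 = 25.5

25.5


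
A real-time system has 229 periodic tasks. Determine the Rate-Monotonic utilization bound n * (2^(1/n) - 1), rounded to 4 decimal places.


Compute 2^(1/229) = 1.0030314291
Subtract 1: 1.0030314291 - 1 = 0.0030314291
Multiply by n: 229 * 0.0030314291 = 0.6941972639
Round to 4 dp: 0.6942

0.6942


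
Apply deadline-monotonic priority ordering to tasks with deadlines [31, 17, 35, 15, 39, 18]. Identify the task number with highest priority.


Sort tasks by relative deadline (ascending):
  Task 4: deadline = 15
  Task 2: deadline = 17
  Task 6: deadline = 18
  Task 1: deadline = 31
  Task 3: deadline = 35
  Task 5: deadline = 39
Priority order (highest first): [4, 2, 6, 1, 3, 5]
Highest priority task = 4

4


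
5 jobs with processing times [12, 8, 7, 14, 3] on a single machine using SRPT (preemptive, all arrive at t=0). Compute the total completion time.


Since all jobs arrive at t=0, SRPT equals SPT ordering.
SPT order: [3, 7, 8, 12, 14]
Completion times:
  Job 1: p=3, C=3
  Job 2: p=7, C=10
  Job 3: p=8, C=18
  Job 4: p=12, C=30
  Job 5: p=14, C=44
Total completion time = 3 + 10 + 18 + 30 + 44 = 105

105


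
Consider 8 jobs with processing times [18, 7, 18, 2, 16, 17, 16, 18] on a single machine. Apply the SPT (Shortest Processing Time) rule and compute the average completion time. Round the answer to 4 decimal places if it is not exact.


Sort jobs by processing time (SPT order): [2, 7, 16, 16, 17, 18, 18, 18]
Compute completion times sequentially:
  Job 1: processing = 2, completes at 2
  Job 2: processing = 7, completes at 9
  Job 3: processing = 16, completes at 25
  Job 4: processing = 16, completes at 41
  Job 5: processing = 17, completes at 58
  Job 6: processing = 18, completes at 76
  Job 7: processing = 18, completes at 94
  Job 8: processing = 18, completes at 112
Sum of completion times = 417
Average completion time = 417/8 = 52.125

52.125


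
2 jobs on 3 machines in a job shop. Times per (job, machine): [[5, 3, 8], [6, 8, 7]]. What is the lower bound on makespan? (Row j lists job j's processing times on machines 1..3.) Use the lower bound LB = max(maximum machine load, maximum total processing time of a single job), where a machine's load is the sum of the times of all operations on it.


Machine loads:
  Machine 1: 5 + 6 = 11
  Machine 2: 3 + 8 = 11
  Machine 3: 8 + 7 = 15
Max machine load = 15
Job totals:
  Job 1: 16
  Job 2: 21
Max job total = 21
Lower bound = max(15, 21) = 21

21


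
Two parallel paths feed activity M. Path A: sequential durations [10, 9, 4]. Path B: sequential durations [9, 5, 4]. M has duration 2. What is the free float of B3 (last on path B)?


ES(B3) = sum of predecessors on chain B = 14
EF(B3) = ES + duration = 14 + 4 = 18
Successor of B3 is M. ES(M) = max(sum(A), sum(B)) = max(23, 18) = 23
Free float = ES(successor) - EF(current) = 23 - 18 = 5

5


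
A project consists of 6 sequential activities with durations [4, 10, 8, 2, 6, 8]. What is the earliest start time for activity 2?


Activity 2 starts after activities 1 through 1 complete.
Predecessor durations: [4]
ES = 4 = 4

4


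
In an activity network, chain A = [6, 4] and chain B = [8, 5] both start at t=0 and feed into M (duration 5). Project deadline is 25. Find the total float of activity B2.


Forward pass: ES(B2) = sum of predecessors on chain B = 8
EF = ES + duration = 8 + 5 = 13
Backward pass: LF(M) = deadline = 25; LS(M) = 25 - 5 = 20
LF(B2) = LS(M) - sum(successors on chain B) = 20 - 0 = 20
LS = LF - duration = 20 - 5 = 15
Total float = LS - ES = 15 - 8 = 7

7


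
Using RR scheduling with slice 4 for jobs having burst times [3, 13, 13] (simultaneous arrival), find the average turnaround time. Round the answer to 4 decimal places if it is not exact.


Time quantum = 4
Execution trace:
  J1 runs 3 units, time = 3
  J2 runs 4 units, time = 7
  J3 runs 4 units, time = 11
  J2 runs 4 units, time = 15
  J3 runs 4 units, time = 19
  J2 runs 4 units, time = 23
  J3 runs 4 units, time = 27
  J2 runs 1 units, time = 28
  J3 runs 1 units, time = 29
Finish times: [3, 28, 29]
Average turnaround = 60/3 = 20.0

20.0


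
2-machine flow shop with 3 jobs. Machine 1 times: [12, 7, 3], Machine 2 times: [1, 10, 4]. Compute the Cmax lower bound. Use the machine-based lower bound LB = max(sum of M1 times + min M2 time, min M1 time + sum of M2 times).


LB1 = sum(M1 times) + min(M2 times) = 22 + 1 = 23
LB2 = min(M1 times) + sum(M2 times) = 3 + 15 = 18
Lower bound = max(LB1, LB2) = max(23, 18) = 23

23


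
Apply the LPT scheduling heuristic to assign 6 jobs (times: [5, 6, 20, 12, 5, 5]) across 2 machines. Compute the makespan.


Sort jobs in decreasing order (LPT): [20, 12, 6, 5, 5, 5]
Assign each job to the least loaded machine:
  Machine 1: jobs [20, 5], load = 25
  Machine 2: jobs [12, 6, 5, 5], load = 28
Makespan = max load = 28

28


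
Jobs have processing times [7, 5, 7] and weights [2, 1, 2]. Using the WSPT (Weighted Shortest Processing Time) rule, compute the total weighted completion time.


Compute p/w ratios and sort ascending (WSPT): [(7, 2), (7, 2), (5, 1)]
Compute weighted completion times:
  Job (p=7,w=2): C=7, w*C=2*7=14
  Job (p=7,w=2): C=14, w*C=2*14=28
  Job (p=5,w=1): C=19, w*C=1*19=19
Total weighted completion time = 61

61


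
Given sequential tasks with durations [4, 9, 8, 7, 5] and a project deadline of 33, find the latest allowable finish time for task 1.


LF(activity 1) = deadline - sum of successor durations
Successors: activities 2 through 5 with durations [9, 8, 7, 5]
Sum of successor durations = 29
LF = 33 - 29 = 4

4


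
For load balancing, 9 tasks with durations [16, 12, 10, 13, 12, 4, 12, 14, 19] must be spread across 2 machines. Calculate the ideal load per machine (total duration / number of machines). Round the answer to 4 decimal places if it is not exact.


Total processing time = 16 + 12 + 10 + 13 + 12 + 4 + 12 + 14 + 19 = 112
Number of machines = 2
Ideal balanced load = 112 / 2 = 56.0

56.0


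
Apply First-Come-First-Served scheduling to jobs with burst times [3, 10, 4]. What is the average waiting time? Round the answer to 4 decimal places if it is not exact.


FCFS order (as given): [3, 10, 4]
Waiting times:
  Job 1: wait = 0
  Job 2: wait = 3
  Job 3: wait = 13
Sum of waiting times = 16
Average waiting time = 16/3 = 5.3333

5.3333


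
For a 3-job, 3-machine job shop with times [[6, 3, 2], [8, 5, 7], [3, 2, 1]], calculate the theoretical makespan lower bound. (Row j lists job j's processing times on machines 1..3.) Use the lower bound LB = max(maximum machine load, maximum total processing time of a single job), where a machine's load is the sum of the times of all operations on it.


Machine loads:
  Machine 1: 6 + 8 + 3 = 17
  Machine 2: 3 + 5 + 2 = 10
  Machine 3: 2 + 7 + 1 = 10
Max machine load = 17
Job totals:
  Job 1: 11
  Job 2: 20
  Job 3: 6
Max job total = 20
Lower bound = max(17, 20) = 20

20


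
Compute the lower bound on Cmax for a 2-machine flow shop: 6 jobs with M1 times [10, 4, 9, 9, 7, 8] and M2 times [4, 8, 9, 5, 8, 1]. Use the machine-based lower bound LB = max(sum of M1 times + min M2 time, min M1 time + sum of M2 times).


LB1 = sum(M1 times) + min(M2 times) = 47 + 1 = 48
LB2 = min(M1 times) + sum(M2 times) = 4 + 35 = 39
Lower bound = max(LB1, LB2) = max(48, 39) = 48

48


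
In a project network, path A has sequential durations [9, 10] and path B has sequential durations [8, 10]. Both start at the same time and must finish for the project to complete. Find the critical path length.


Path A total = 9 + 10 = 19
Path B total = 8 + 10 = 18
Critical path = longest path = max(19, 18) = 19

19


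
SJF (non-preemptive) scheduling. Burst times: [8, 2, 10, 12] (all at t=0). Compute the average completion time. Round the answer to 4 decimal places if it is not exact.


SJF order (ascending): [2, 8, 10, 12]
Completion times:
  Job 1: burst=2, C=2
  Job 2: burst=8, C=10
  Job 3: burst=10, C=20
  Job 4: burst=12, C=32
Average completion = 64/4 = 16.0

16.0


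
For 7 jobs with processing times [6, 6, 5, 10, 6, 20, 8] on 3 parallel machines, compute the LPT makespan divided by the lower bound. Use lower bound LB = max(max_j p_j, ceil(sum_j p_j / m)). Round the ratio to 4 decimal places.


LPT order: [20, 10, 8, 6, 6, 6, 5]
Machine loads after assignment: [20, 21, 20]
LPT makespan = 21
Lower bound = max(max_job, ceil(total/3)) = max(20, 21) = 21
Ratio = 21 / 21 = 1.0

1.0


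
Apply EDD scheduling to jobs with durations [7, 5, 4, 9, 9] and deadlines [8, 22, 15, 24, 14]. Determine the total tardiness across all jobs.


Sort by due date (EDD order): [(7, 8), (9, 14), (4, 15), (5, 22), (9, 24)]
Compute completion times and tardiness:
  Job 1: p=7, d=8, C=7, tardiness=max(0,7-8)=0
  Job 2: p=9, d=14, C=16, tardiness=max(0,16-14)=2
  Job 3: p=4, d=15, C=20, tardiness=max(0,20-15)=5
  Job 4: p=5, d=22, C=25, tardiness=max(0,25-22)=3
  Job 5: p=9, d=24, C=34, tardiness=max(0,34-24)=10
Total tardiness = 20

20


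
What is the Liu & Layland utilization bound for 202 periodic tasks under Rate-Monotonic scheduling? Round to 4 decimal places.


Compute 2^(1/202) = 1.0034373158
Subtract 1: 1.0034373158 - 1 = 0.0034373158
Multiply by n: 202 * 0.0034373158 = 0.6943377916
Round to 4 dp: 0.6943

0.6943


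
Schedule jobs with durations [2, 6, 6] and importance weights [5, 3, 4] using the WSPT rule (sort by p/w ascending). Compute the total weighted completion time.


Compute p/w ratios and sort ascending (WSPT): [(2, 5), (6, 4), (6, 3)]
Compute weighted completion times:
  Job (p=2,w=5): C=2, w*C=5*2=10
  Job (p=6,w=4): C=8, w*C=4*8=32
  Job (p=6,w=3): C=14, w*C=3*14=42
Total weighted completion time = 84

84


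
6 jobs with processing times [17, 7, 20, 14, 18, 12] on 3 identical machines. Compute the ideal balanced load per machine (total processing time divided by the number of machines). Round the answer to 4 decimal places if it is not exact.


Total processing time = 17 + 7 + 20 + 14 + 18 + 12 = 88
Number of machines = 3
Ideal balanced load = 88 / 3 = 29.3333

29.3333


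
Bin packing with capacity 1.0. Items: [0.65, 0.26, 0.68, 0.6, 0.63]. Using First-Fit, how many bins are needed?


Place items sequentially using First-Fit:
  Item 0.65 -> new Bin 1
  Item 0.26 -> Bin 1 (now 0.91)
  Item 0.68 -> new Bin 2
  Item 0.6 -> new Bin 3
  Item 0.63 -> new Bin 4
Total bins used = 4

4


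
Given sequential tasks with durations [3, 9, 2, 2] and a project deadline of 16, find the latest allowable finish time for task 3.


LF(activity 3) = deadline - sum of successor durations
Successors: activities 4 through 4 with durations [2]
Sum of successor durations = 2
LF = 16 - 2 = 14

14


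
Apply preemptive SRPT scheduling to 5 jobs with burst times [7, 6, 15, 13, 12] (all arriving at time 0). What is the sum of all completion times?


Since all jobs arrive at t=0, SRPT equals SPT ordering.
SPT order: [6, 7, 12, 13, 15]
Completion times:
  Job 1: p=6, C=6
  Job 2: p=7, C=13
  Job 3: p=12, C=25
  Job 4: p=13, C=38
  Job 5: p=15, C=53
Total completion time = 6 + 13 + 25 + 38 + 53 = 135

135


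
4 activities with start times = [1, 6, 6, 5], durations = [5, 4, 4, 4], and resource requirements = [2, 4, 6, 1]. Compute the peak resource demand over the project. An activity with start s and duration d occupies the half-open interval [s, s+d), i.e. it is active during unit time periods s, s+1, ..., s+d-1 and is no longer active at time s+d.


Each activity i is active on [start_i, start_i + duration_i).
Compute total resource usage per time slot:
  t=0: active resources = [], total = 0
  t=1: active resources = [2], total = 2
  t=2: active resources = [2], total = 2
  t=3: active resources = [2], total = 2
  t=4: active resources = [2], total = 2
  t=5: active resources = [2, 1], total = 3
  t=6: active resources = [4, 6, 1], total = 11
  t=7: active resources = [4, 6, 1], total = 11
  t=8: active resources = [4, 6, 1], total = 11
  t=9: active resources = [4, 6], total = 10
Peak resource demand = 11

11


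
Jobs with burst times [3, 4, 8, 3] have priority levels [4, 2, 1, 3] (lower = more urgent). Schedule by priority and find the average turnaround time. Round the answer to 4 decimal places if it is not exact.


Sort by priority (ascending = highest first):
Order: [(1, 8), (2, 4), (3, 3), (4, 3)]
Completion times:
  Priority 1, burst=8, C=8
  Priority 2, burst=4, C=12
  Priority 3, burst=3, C=15
  Priority 4, burst=3, C=18
Average turnaround = 53/4 = 13.25

13.25


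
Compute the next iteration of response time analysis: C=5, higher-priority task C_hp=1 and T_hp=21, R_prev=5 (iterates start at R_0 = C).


R_next = C + ceil(R_prev / T_hp) * C_hp
ceil(5 / 21) = ceil(0.2381) = 1
Interference = 1 * 1 = 1
R_next = 5 + 1 = 6

6


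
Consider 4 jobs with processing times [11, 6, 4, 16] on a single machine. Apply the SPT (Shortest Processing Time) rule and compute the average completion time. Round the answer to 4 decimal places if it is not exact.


Sort jobs by processing time (SPT order): [4, 6, 11, 16]
Compute completion times sequentially:
  Job 1: processing = 4, completes at 4
  Job 2: processing = 6, completes at 10
  Job 3: processing = 11, completes at 21
  Job 4: processing = 16, completes at 37
Sum of completion times = 72
Average completion time = 72/4 = 18.0

18.0


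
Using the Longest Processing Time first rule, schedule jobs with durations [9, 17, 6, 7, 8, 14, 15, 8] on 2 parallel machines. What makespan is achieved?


Sort jobs in decreasing order (LPT): [17, 15, 14, 9, 8, 8, 7, 6]
Assign each job to the least loaded machine:
  Machine 1: jobs [17, 9, 8, 7], load = 41
  Machine 2: jobs [15, 14, 8, 6], load = 43
Makespan = max load = 43

43


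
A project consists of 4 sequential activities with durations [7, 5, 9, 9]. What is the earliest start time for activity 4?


Activity 4 starts after activities 1 through 3 complete.
Predecessor durations: [7, 5, 9]
ES = 7 + 5 + 9 = 21

21


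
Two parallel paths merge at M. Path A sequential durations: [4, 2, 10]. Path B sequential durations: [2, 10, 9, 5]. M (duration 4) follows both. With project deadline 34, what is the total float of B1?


Forward pass: ES(B1) = sum of predecessors on chain B = 0
EF = ES + duration = 0 + 2 = 2
Backward pass: LF(M) = deadline = 34; LS(M) = 34 - 4 = 30
LF(B1) = LS(M) - sum(successors on chain B) = 30 - 24 = 6
LS = LF - duration = 6 - 2 = 4
Total float = LS - ES = 4 - 0 = 4

4


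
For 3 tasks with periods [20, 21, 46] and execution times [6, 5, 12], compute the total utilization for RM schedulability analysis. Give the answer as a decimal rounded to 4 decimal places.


Compute individual utilizations (exact fractions):
  Task 1: C/T = 6/20 = 3/10 (approx. 0.3)
  Task 2: C/T = 5/21 (approx. 0.2381)
  Task 3: C/T = 12/46 = 6/23 (approx. 0.2609)
Total utilization U = 3/10 + 5/21 + 6/23 = 3859/4830
Rounded to 4 decimal places: U = 0.7990
RM (Liu & Layland) bound for 3 tasks = 0.779763; compare with U = 3859/4830 (approx. 0.798965)
bound < U <= 1, so the RM sufficient condition is not met (inconclusive; an exact test such as response-time analysis is needed).

0.7990


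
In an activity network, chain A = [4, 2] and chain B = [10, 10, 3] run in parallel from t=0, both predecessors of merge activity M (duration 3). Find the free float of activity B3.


ES(B3) = sum of predecessors on chain B = 20
EF(B3) = ES + duration = 20 + 3 = 23
Successor of B3 is M. ES(M) = max(sum(A), sum(B)) = max(6, 23) = 23
Free float = ES(successor) - EF(current) = 23 - 23 = 0

0


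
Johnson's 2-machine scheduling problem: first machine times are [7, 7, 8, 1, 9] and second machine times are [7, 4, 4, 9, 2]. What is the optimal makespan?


Apply Johnson's rule:
  Group 1 (a <= b): [(4, 1, 9), (1, 7, 7)]
  Group 2 (a > b): [(2, 7, 4), (3, 8, 4), (5, 9, 2)]
Optimal job order: [4, 1, 2, 3, 5]
Schedule:
  Job 4: M1 done at 1, M2 done at 10
  Job 1: M1 done at 8, M2 done at 17
  Job 2: M1 done at 15, M2 done at 21
  Job 3: M1 done at 23, M2 done at 27
  Job 5: M1 done at 32, M2 done at 34
Makespan = 34

34


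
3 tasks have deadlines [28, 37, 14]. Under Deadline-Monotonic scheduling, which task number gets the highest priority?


Sort tasks by relative deadline (ascending):
  Task 3: deadline = 14
  Task 1: deadline = 28
  Task 2: deadline = 37
Priority order (highest first): [3, 1, 2]
Highest priority task = 3

3


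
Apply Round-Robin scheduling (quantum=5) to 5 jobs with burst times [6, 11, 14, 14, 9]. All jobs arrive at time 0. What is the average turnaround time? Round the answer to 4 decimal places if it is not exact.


Time quantum = 5
Execution trace:
  J1 runs 5 units, time = 5
  J2 runs 5 units, time = 10
  J3 runs 5 units, time = 15
  J4 runs 5 units, time = 20
  J5 runs 5 units, time = 25
  J1 runs 1 units, time = 26
  J2 runs 5 units, time = 31
  J3 runs 5 units, time = 36
  J4 runs 5 units, time = 41
  J5 runs 4 units, time = 45
  J2 runs 1 units, time = 46
  J3 runs 4 units, time = 50
  J4 runs 4 units, time = 54
Finish times: [26, 46, 50, 54, 45]
Average turnaround = 221/5 = 44.2

44.2


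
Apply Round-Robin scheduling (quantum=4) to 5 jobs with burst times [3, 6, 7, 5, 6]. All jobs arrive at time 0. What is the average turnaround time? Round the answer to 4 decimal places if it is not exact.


Time quantum = 4
Execution trace:
  J1 runs 3 units, time = 3
  J2 runs 4 units, time = 7
  J3 runs 4 units, time = 11
  J4 runs 4 units, time = 15
  J5 runs 4 units, time = 19
  J2 runs 2 units, time = 21
  J3 runs 3 units, time = 24
  J4 runs 1 units, time = 25
  J5 runs 2 units, time = 27
Finish times: [3, 21, 24, 25, 27]
Average turnaround = 100/5 = 20.0

20.0


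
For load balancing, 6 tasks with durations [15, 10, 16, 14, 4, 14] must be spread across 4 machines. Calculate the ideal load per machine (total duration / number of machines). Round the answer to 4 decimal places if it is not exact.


Total processing time = 15 + 10 + 16 + 14 + 4 + 14 = 73
Number of machines = 4
Ideal balanced load = 73 / 4 = 18.25

18.25


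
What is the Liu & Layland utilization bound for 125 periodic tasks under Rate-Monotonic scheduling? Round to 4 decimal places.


Compute 2^(1/125) = 1.0055605804
Subtract 1: 1.0055605804 - 1 = 0.0055605804
Multiply by n: 125 * 0.0055605804 = 0.6950725500
Round to 4 dp: 0.6951

0.6951


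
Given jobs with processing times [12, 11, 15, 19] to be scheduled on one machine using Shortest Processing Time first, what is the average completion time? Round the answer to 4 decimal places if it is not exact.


Sort jobs by processing time (SPT order): [11, 12, 15, 19]
Compute completion times sequentially:
  Job 1: processing = 11, completes at 11
  Job 2: processing = 12, completes at 23
  Job 3: processing = 15, completes at 38
  Job 4: processing = 19, completes at 57
Sum of completion times = 129
Average completion time = 129/4 = 32.25

32.25


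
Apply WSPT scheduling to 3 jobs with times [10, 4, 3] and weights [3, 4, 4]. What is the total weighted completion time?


Compute p/w ratios and sort ascending (WSPT): [(3, 4), (4, 4), (10, 3)]
Compute weighted completion times:
  Job (p=3,w=4): C=3, w*C=4*3=12
  Job (p=4,w=4): C=7, w*C=4*7=28
  Job (p=10,w=3): C=17, w*C=3*17=51
Total weighted completion time = 91

91


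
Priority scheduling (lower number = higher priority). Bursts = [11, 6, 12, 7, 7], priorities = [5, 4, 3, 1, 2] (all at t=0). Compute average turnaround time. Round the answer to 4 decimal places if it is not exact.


Sort by priority (ascending = highest first):
Order: [(1, 7), (2, 7), (3, 12), (4, 6), (5, 11)]
Completion times:
  Priority 1, burst=7, C=7
  Priority 2, burst=7, C=14
  Priority 3, burst=12, C=26
  Priority 4, burst=6, C=32
  Priority 5, burst=11, C=43
Average turnaround = 122/5 = 24.4

24.4


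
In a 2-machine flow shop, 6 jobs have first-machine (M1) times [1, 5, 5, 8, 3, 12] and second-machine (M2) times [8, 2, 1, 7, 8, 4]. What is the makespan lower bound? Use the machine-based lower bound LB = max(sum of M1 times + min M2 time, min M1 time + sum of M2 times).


LB1 = sum(M1 times) + min(M2 times) = 34 + 1 = 35
LB2 = min(M1 times) + sum(M2 times) = 1 + 30 = 31
Lower bound = max(LB1, LB2) = max(35, 31) = 35

35


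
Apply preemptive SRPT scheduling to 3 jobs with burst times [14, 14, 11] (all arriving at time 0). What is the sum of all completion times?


Since all jobs arrive at t=0, SRPT equals SPT ordering.
SPT order: [11, 14, 14]
Completion times:
  Job 1: p=11, C=11
  Job 2: p=14, C=25
  Job 3: p=14, C=39
Total completion time = 11 + 25 + 39 = 75

75


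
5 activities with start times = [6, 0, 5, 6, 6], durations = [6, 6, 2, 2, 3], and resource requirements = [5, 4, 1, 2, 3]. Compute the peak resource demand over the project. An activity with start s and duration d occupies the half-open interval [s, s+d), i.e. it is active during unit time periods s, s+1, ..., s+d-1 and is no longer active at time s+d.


Each activity i is active on [start_i, start_i + duration_i).
Compute total resource usage per time slot:
  t=0: active resources = [4], total = 4
  t=1: active resources = [4], total = 4
  t=2: active resources = [4], total = 4
  t=3: active resources = [4], total = 4
  t=4: active resources = [4], total = 4
  t=5: active resources = [4, 1], total = 5
  t=6: active resources = [5, 1, 2, 3], total = 11
  t=7: active resources = [5, 2, 3], total = 10
  t=8: active resources = [5, 3], total = 8
  t=9: active resources = [5], total = 5
  t=10: active resources = [5], total = 5
  t=11: active resources = [5], total = 5
Peak resource demand = 11

11


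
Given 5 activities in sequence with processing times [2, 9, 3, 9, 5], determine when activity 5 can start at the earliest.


Activity 5 starts after activities 1 through 4 complete.
Predecessor durations: [2, 9, 3, 9]
ES = 2 + 9 + 3 + 9 = 23

23


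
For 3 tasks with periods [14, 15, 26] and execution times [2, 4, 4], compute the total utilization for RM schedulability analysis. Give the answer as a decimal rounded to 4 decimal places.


Compute individual utilizations (exact fractions):
  Task 1: C/T = 2/14 = 1/7 (approx. 0.1429)
  Task 2: C/T = 4/15 (approx. 0.2667)
  Task 3: C/T = 4/26 = 2/13 (approx. 0.1538)
Total utilization U = 1/7 + 4/15 + 2/13 = 769/1365
Rounded to 4 decimal places: U = 0.5634
RM (Liu & Layland) bound for 3 tasks = 0.779763; compare with U = 769/1365 (approx. 0.563370)
U <= bound, so schedulable by RM sufficient condition.

0.5634


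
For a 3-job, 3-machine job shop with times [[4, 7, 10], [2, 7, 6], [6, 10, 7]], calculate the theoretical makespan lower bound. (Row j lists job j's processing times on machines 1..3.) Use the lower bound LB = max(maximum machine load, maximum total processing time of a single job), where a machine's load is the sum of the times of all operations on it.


Machine loads:
  Machine 1: 4 + 2 + 6 = 12
  Machine 2: 7 + 7 + 10 = 24
  Machine 3: 10 + 6 + 7 = 23
Max machine load = 24
Job totals:
  Job 1: 21
  Job 2: 15
  Job 3: 23
Max job total = 23
Lower bound = max(24, 23) = 24

24
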